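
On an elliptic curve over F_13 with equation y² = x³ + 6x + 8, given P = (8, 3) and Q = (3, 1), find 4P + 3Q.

First 4P:
Double-and-add on 4 = (100)₂. Start with P = (8, 3) for the leading 1-bit.
double: tangent at (8, 3): λ = (3·8² + 6)/(2·3) ≡ 3/6. 6⁻¹ ≡ 11 (mod 13), so λ ≡ 3·11 ≡ 7.
  x = λ² - 8 - 8 = 49 - 16 ≡ 7; y = λ·(8 - 7) - 3 ≡ 4. → (7, 4)
double: tangent at (7, 4): λ = (3·7² + 6)/(2·4) ≡ 10/8. 8⁻¹ ≡ 5 (mod 13), so λ ≡ 10·5 ≡ 11.
  x = λ² - 7 - 7 = 121 - 14 ≡ 3; y = λ·(7 - 3) - 4 ≡ 1. → (3, 1)
4P = (3, 1).
Next 3Q:
Repeated addition: build up to 3Q.
2Q: tangent at (3, 1): λ = (3·3² + 6)/(2·1) ≡ 7/2. 2⁻¹ ≡ 7 (mod 13), so λ ≡ 7·7 ≡ 10.
  x = λ² - 3 - 3 = 100 - 6 ≡ 3; y = λ·(3 - 3) - 1 ≡ 12. → (3, 12)
3Q: (3, 12) + (3, 1): same x and y₁ ≡ -y₂, so the sum is O.
3Q = O.
Finally 4P + 3Q:
(3, 1) + O = (3, 1) (identity).

(3, 1)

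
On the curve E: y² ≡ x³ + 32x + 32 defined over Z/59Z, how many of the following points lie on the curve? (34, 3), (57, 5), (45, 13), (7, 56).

2

(34, 3): 3² ≡ 9, rhs ≡ 9 → on.
(57, 5): 5² ≡ 25, rhs ≡ 19 → off.
(45, 13): 13² ≡ 51, rhs ≡ 26 → off.
(7, 56): 56² ≡ 9, rhs ≡ 9 → on.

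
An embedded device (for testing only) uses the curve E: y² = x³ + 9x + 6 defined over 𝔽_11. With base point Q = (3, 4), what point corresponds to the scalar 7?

(6, 10)

Double-and-add on 7 = (111)₂. Start with Q = (3, 4) for the leading 1-bit.
double: tangent at (3, 4): λ = (3·3² + 9)/(2·4) ≡ 3/8. 8⁻¹ ≡ 7 (mod 11), so λ ≡ 3·7 ≡ 10.
  x = λ² - 3 - 3 = 100 - 6 ≡ 6; y = λ·(3 - 6) - 4 ≡ 10. → (6, 10)
add Q: (6, 10) + (3, 4). λ = (4 - 10)/(3 - 6) ≡ 5/8 mod 11. 8⁻¹ ≡ 7 (mod 11), so λ ≡ 2.
  x = λ² - 6 - 3 = 4 - 9 ≡ 6; y = λ·(6 - 6) - 10 ≡ 1. → (6, 1)
double: tangent at (6, 1): λ = (3·6² + 9)/(2·1) ≡ 7/2. 2⁻¹ ≡ 6 (mod 11) since 2·6 = 12 ≡ 1, so λ ≡ 7·6 ≡ 9.
  x = λ² - 6 - 6 = 81 - 12 ≡ 3; y = λ·(6 - 3) - 1 ≡ 4. → (3, 4)
add Q: tangent at (3, 4): λ = (3·3² + 9)/(2·4) ≡ 3/8. 8⁻¹ ≡ 7 (mod 11), so λ ≡ 3·7 ≡ 10.
  x = λ² - 3 - 3 = 100 - 6 ≡ 6; y = λ·(3 - 6) - 4 ≡ 10. → (6, 10)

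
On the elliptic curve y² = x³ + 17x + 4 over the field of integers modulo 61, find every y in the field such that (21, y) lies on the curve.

x³ + 17x + 4 = 9622 ≡ 45 (mod 61).
Square roots of 45 mod 61: 17 and 44 (since 17² = 289 ≡ 45).

17, 44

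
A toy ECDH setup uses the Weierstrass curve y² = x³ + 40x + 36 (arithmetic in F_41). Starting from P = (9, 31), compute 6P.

(2, 40)

Double-and-add on 6 = (110)₂. Start with P = (9, 31) for the leading 1-bit.
double: tangent at (9, 31): λ = (3·9² + 40)/(2·31) ≡ 37/21. 21⁻¹ ≡ 2 (mod 41) since 21·2 = 42 ≡ 1, so λ ≡ 37·2 ≡ 33.
  x = λ² - 9 - 9 = 1089 - 18 ≡ 5; y = λ·(9 - 5) - 31 ≡ 19. → (5, 19)
add P: (5, 19) + (9, 31). λ = (31 - 19)/(9 - 5) ≡ 12/4 mod 41. 4⁻¹ ≡ 31 (mod 41), so λ ≡ 3.
  x = λ² - 5 - 9 = 9 - 14 ≡ 36; y = λ·(5 - 36) - 19 ≡ 11. → (36, 11)
double: tangent at (36, 11): λ = (3·36² + 40)/(2·11) ≡ 33/22. 22⁻¹ ≡ 28 (mod 41) since 22·28 = 616 ≡ 1, so λ ≡ 33·28 ≡ 22.
  x = λ² - 36 - 36 = 484 - 72 ≡ 2; y = λ·(36 - 2) - 11 ≡ 40. → (2, 40)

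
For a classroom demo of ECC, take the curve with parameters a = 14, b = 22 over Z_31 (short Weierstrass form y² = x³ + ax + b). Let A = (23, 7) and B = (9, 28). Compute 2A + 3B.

(9, 3)

First 2A:
Repeated addition: build up to 2A.
2A: tangent at (23, 7): λ = (3·23² + 14)/(2·7) ≡ 20/14. 14⁻¹ ≡ 20 (mod 31) since 14·20 = 280 ≡ 1, so λ ≡ 20·20 ≡ 28.
  x = λ² - 23 - 23 = 784 - 46 ≡ 25; y = λ·(23 - 25) - 7 ≡ 30. → (25, 30)
2A = (25, 30).
Next 3B:
Repeated addition: build up to 3B.
2B: tangent at (9, 28): λ = (3·9² + 14)/(2·28) ≡ 9/25. 25⁻¹ ≡ 5 (mod 31), so λ ≡ 9·5 ≡ 14.
  x = λ² - 9 - 9 = 196 - 18 ≡ 23; y = λ·(9 - 23) - 28 ≡ 24. → (23, 24)
3B: (23, 24) + (9, 28). λ = (28 - 24)/(9 - 23) ≡ 4/17 mod 31. 17⁻¹ ≡ 11 (mod 31), so λ ≡ 13.
  x = λ² - 23 - 9 = 169 - 32 ≡ 13; y = λ·(23 - 13) - 24 ≡ 13. → (13, 13)
3B = (13, 13).
Finally 2A + 3B:
(25, 30) + (13, 13). λ = (13 - 30)/(13 - 25) ≡ 14/19 mod 31. 19⁻¹ ≡ 18 (mod 31) since 19·18 = 342 ≡ 1, so λ ≡ 4.
  x = λ² - 25 - 13 = 16 - 38 ≡ 9; y = λ·(25 - 9) - 30 ≡ 3. → (9, 3)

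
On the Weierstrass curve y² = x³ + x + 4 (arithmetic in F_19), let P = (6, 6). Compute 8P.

Double-and-add on 8 = (1000)₂. Start with P = (6, 6) for the leading 1-bit.
double: tangent at (6, 6): λ = (3·6² + 1)/(2·6) ≡ 14/12. 12⁻¹ ≡ 8 (mod 19), so λ ≡ 14·8 ≡ 17.
  x = λ² - 6 - 6 = 289 - 12 ≡ 11; y = λ·(6 - 11) - 6 ≡ 4. → (11, 4)
double: tangent at (11, 4): λ = (3·11² + 1)/(2·4) ≡ 3/8. 8⁻¹ ≡ 12 (mod 19) since 8·12 = 96 ≡ 1, so λ ≡ 3·12 ≡ 17.
  x = λ² - 11 - 11 = 289 - 22 ≡ 1; y = λ·(11 - 1) - 4 ≡ 14. → (1, 14)
double: tangent at (1, 14): λ = (3·1² + 1)/(2·14) ≡ 4/9. 9⁻¹ ≡ 17 (mod 19) since 9·17 = 153 ≡ 1, so λ ≡ 4·17 ≡ 11.
  x = λ² - 1 - 1 = 121 - 2 ≡ 5; y = λ·(1 - 5) - 14 ≡ 18. → (5, 18)

(5, 18)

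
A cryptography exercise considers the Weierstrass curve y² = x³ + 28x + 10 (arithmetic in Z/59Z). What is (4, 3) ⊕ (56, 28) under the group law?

(4, 3) + (56, 28). λ = (28 - 3)/(56 - 4) ≡ 25/52 mod 59. 52⁻¹ ≡ 42 (mod 59), so λ ≡ 47.
  x = λ² - 4 - 56 = 2209 - 60 ≡ 25; y = λ·(4 - 25) - 3 ≡ 13. → (25, 13)

(25, 13)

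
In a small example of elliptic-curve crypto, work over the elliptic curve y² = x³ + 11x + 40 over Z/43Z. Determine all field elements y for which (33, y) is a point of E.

none

x³ + 11x + 40 = 36340 ≡ 5 (mod 43).
5 is a non-residue mod 43; no y exists.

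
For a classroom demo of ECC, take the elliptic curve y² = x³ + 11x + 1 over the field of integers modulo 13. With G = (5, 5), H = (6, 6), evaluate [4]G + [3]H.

(8, 4)

First 4G:
Double-and-add on 4 = (100)₂. Start with G = (5, 5) for the leading 1-bit.
double: tangent at (5, 5): λ = (3·5² + 11)/(2·5) ≡ 8/10. 10⁻¹ ≡ 4 (mod 13) since 10·4 = 40 ≡ 1, so λ ≡ 8·4 ≡ 6.
  x = λ² - 5 - 5 = 36 - 10 ≡ 0; y = λ·(5 - 0) - 5 ≡ 12. → (0, 12)
double: tangent at (0, 12): λ = (3·0² + 11)/(2·12) ≡ 11/11. 11⁻¹ ≡ 6 (mod 13), so λ ≡ 11·6 ≡ 1.
  x = λ² - 0 - 0 = 1 - 0 ≡ 1; y = λ·(0 - 1) - 12 ≡ 0. → (1, 0)
4G = (1, 0).
Next 3H:
Repeated addition: build up to 3H.
2H: tangent at (6, 6): λ = (3·6² + 11)/(2·6) ≡ 2/12. 12⁻¹ ≡ 12 (mod 13), so λ ≡ 2·12 ≡ 11.
  x = λ² - 6 - 6 = 121 - 12 ≡ 5; y = λ·(6 - 5) - 6 ≡ 5. → (5, 5)
3H: (5, 5) + (6, 6). λ = (6 - 5)/(6 - 5) ≡ 1/1 mod 13. 1⁻¹ ≡ 1 (mod 13), so λ ≡ 1.
  x = λ² - 5 - 6 = 1 - 11 ≡ 3; y = λ·(5 - 3) - 5 ≡ 10. → (3, 10)
3H = (3, 10).
Finally 4G + 3H:
(1, 0) + (3, 10). λ = (10 - 0)/(3 - 1) ≡ 10/2 mod 13. 2⁻¹ ≡ 7 (mod 13) since 2·7 = 14 ≡ 1, so λ ≡ 5.
  x = λ² - 1 - 3 = 25 - 4 ≡ 8; y = λ·(1 - 8) - 0 ≡ 4. → (8, 4)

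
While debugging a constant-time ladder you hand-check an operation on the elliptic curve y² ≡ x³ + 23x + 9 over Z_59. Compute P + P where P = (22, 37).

tangent at (22, 37): λ = (3·22² + 23)/(2·37) ≡ 0/15. 15⁻¹ ≡ 4 (mod 59), so λ ≡ 0·4 ≡ 0.
  x = λ² - 22 - 22 = 0 - 44 ≡ 15; y = λ·(22 - 15) - 37 ≡ 22. → (15, 22)

(15, 22)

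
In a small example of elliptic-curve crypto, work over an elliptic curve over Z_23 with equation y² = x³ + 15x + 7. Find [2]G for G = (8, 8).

tangent at (8, 8): λ = (3·8² + 15)/(2·8) ≡ 0/16. 16⁻¹ ≡ 13 (mod 23) since 16·13 = 208 ≡ 1, so λ ≡ 0·13 ≡ 0.
  x = λ² - 8 - 8 = 0 - 16 ≡ 7; y = λ·(8 - 7) - 8 ≡ 15. → (7, 15)

(7, 15)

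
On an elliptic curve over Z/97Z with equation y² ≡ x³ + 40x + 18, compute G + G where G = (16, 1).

tangent at (16, 1): λ = (3·16² + 40)/(2·1) ≡ 32/2. 2⁻¹ ≡ 49 (mod 97) since 2·49 = 98 ≡ 1, so λ ≡ 32·49 ≡ 16.
  x = λ² - 16 - 16 = 256 - 32 ≡ 30; y = λ·(16 - 30) - 1 ≡ 66. → (30, 66)

(30, 66)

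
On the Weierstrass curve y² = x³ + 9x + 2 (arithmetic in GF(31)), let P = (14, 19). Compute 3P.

Repeated addition: build up to 3P.
2P: tangent at (14, 19): λ = (3·14² + 9)/(2·19) ≡ 8/7. 7⁻¹ ≡ 9 (mod 31) since 7·9 = 63 ≡ 1, so λ ≡ 8·9 ≡ 10.
  x = λ² - 14 - 14 = 100 - 28 ≡ 10; y = λ·(14 - 10) - 19 ≡ 21. → (10, 21)
3P: (10, 21) + (14, 19). λ = (19 - 21)/(14 - 10) ≡ 29/4 mod 31. 4⁻¹ ≡ 8 (mod 31), so λ ≡ 15.
  x = λ² - 10 - 14 = 225 - 24 ≡ 15; y = λ·(10 - 15) - 21 ≡ 28. → (15, 28)

(15, 28)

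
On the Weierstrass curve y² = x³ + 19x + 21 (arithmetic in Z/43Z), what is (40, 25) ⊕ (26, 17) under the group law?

(40, 25) + (26, 17). λ = (17 - 25)/(26 - 40) ≡ 35/29 mod 43. 29⁻¹ ≡ 3 (mod 43), so λ ≡ 19.
  x = λ² - 40 - 26 = 361 - 66 ≡ 37; y = λ·(40 - 37) - 25 ≡ 32. → (37, 32)

(37, 32)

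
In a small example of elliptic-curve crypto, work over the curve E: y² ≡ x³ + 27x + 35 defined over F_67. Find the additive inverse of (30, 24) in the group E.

-(30, 24) = (30, -24 mod 67) = (30, 43).

(30, 43)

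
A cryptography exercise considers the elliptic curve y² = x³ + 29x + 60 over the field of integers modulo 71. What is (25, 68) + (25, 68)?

(4, 13)

tangent at (25, 68): λ = (3·25² + 29)/(2·68) ≡ 58/65. 65⁻¹ ≡ 59 (mod 71), so λ ≡ 58·59 ≡ 14.
  x = λ² - 25 - 25 = 196 - 50 ≡ 4; y = λ·(25 - 4) - 68 ≡ 13. → (4, 13)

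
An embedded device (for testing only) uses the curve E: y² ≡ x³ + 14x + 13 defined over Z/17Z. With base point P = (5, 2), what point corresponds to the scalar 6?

Repeated addition: build up to 6P.
2P: tangent at (5, 2): λ = (3·5² + 14)/(2·2) ≡ 4/4. 4⁻¹ ≡ 13 (mod 17) since 4·13 = 52 ≡ 1, so λ ≡ 4·13 ≡ 1.
  x = λ² - 5 - 5 = 1 - 10 ≡ 8; y = λ·(5 - 8) - 2 ≡ 12. → (8, 12)
3P: (8, 12) + (5, 2). λ = (2 - 12)/(5 - 8) ≡ 7/14 mod 17. 14⁻¹ ≡ 11 (mod 17) since 14·11 = 154 ≡ 1, so λ ≡ 9.
  x = λ² - 8 - 5 = 81 - 13 ≡ 0; y = λ·(8 - 0) - 12 ≡ 9. → (0, 9)
4P: (0, 9) + (5, 2). λ = (2 - 9)/(5 - 0) ≡ 10/5 mod 17. 5⁻¹ ≡ 7 (mod 17) since 5·7 = 35 ≡ 1, so λ ≡ 2.
  x = λ² - 0 - 5 = 4 - 5 ≡ 16; y = λ·(0 - 16) - 9 ≡ 10. → (16, 10)
5P: (16, 10) + (5, 2). λ = (2 - 10)/(5 - 16) ≡ 9/6 mod 17. 6⁻¹ ≡ 3 (mod 17), so λ ≡ 10.
  x = λ² - 16 - 5 = 100 - 21 ≡ 11; y = λ·(16 - 11) - 10 ≡ 6. → (11, 6)
6P: (11, 6) + (5, 2). λ = (2 - 6)/(5 - 11) ≡ 13/11 mod 17. 11⁻¹ ≡ 14 (mod 17), so λ ≡ 12.
  x = λ² - 11 - 5 = 144 - 16 ≡ 9; y = λ·(11 - 9) - 6 ≡ 1. → (9, 1)

(9, 1)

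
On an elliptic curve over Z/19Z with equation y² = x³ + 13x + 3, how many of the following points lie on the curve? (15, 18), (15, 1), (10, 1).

(15, 18): 18² ≡ 1, rhs ≡ 1 → on.
(15, 1): 1² ≡ 1, rhs ≡ 1 → on.
(10, 1): 1² ≡ 1, rhs ≡ 12 → off.

2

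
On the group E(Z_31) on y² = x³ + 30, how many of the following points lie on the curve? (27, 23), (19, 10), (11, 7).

(27, 23): 23² ≡ 2, rhs ≡ 28 → off.
(19, 10): 10² ≡ 7, rhs ≡ 7 → on.
(11, 7): 7² ≡ 18, rhs ≡ 28 → off.

1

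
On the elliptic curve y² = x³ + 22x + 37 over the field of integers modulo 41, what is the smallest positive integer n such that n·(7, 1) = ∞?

4

2P: tangent at (7, 1): λ = (3·7² + 22)/(2·1) ≡ 5/2. 2⁻¹ ≡ 21 (mod 41), so λ ≡ 5·21 ≡ 23.
  x = λ² - 7 - 7 = 529 - 14 ≡ 23; y = λ·(7 - 23) - 1 ≡ 0. → (23, 0)
3P: (23, 0) + (7, 1). λ = (1 - 0)/(7 - 23) ≡ 1/25 mod 41. 25⁻¹ ≡ 23 (mod 41) since 25·23 = 575 ≡ 1, so λ ≡ 23.
  x = λ² - 23 - 7 = 529 - 30 ≡ 7; y = λ·(23 - 7) - 0 ≡ 40. → (7, 40)
4P: (7, 40) + (7, 1): same x and y₁ ≡ -y₂, so the sum is ∞.
4P = ∞, so the order is 4.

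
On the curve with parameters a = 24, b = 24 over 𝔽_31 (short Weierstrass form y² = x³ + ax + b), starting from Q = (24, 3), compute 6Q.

(27, 9)

Double-and-add on 6 = (110)₂. Start with Q = (24, 3) for the leading 1-bit.
double: tangent at (24, 3): λ = (3·24² + 24)/(2·3) ≡ 16/6. 6⁻¹ ≡ 26 (mod 31), so λ ≡ 16·26 ≡ 13.
  x = λ² - 24 - 24 = 169 - 48 ≡ 28; y = λ·(24 - 28) - 3 ≡ 7. → (28, 7)
add Q: (28, 7) + (24, 3). λ = (3 - 7)/(24 - 28) ≡ 27/27 mod 31. 27⁻¹ ≡ 23 (mod 31) since 27·23 = 621 ≡ 1, so λ ≡ 1.
  x = λ² - 28 - 24 = 1 - 52 ≡ 11; y = λ·(28 - 11) - 7 ≡ 10. → (11, 10)
double: tangent at (11, 10): λ = (3·11² + 24)/(2·10) ≡ 15/20. 20⁻¹ ≡ 14 (mod 31), so λ ≡ 15·14 ≡ 24.
  x = λ² - 11 - 11 = 576 - 22 ≡ 27; y = λ·(11 - 27) - 10 ≡ 9. → (27, 9)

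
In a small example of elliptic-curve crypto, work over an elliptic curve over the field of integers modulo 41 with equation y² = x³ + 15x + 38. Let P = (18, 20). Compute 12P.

Double-and-add on 12 = (1100)₂. Start with P = (18, 20) for the leading 1-bit.
double: tangent at (18, 20): λ = (3·18² + 15)/(2·20) ≡ 3/40. 40⁻¹ ≡ 40 (mod 41) since 40·40 = 1600 ≡ 1, so λ ≡ 3·40 ≡ 38.
  x = λ² - 18 - 18 = 1444 - 36 ≡ 14; y = λ·(18 - 14) - 20 ≡ 9. → (14, 9)
add P: (14, 9) + (18, 20). λ = (20 - 9)/(18 - 14) ≡ 11/4 mod 41. 4⁻¹ ≡ 31 (mod 41) since 4·31 = 124 ≡ 1, so λ ≡ 13.
  x = λ² - 14 - 18 = 169 - 32 ≡ 14; y = λ·(14 - 14) - 9 ≡ 32. → (14, 32)
double: tangent at (14, 32): λ = (3·14² + 15)/(2·32) ≡ 29/23. 23⁻¹ ≡ 25 (mod 41) since 23·25 = 575 ≡ 1, so λ ≡ 29·25 ≡ 28.
  x = λ² - 14 - 14 = 784 - 28 ≡ 18; y = λ·(14 - 18) - 32 ≡ 20. → (18, 20)
double: tangent at (18, 20): λ = (3·18² + 15)/(2·20) ≡ 3/40. 40⁻¹ ≡ 40 (mod 41), so λ ≡ 3·40 ≡ 38.
  x = λ² - 18 - 18 = 1444 - 36 ≡ 14; y = λ·(18 - 14) - 20 ≡ 9. → (14, 9)

(14, 9)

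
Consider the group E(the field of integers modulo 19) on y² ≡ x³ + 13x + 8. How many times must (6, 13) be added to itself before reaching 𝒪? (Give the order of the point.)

2P: tangent at (6, 13): λ = (3·6² + 13)/(2·13) ≡ 7/7. 7⁻¹ ≡ 11 (mod 19), so λ ≡ 7·11 ≡ 1.
  x = λ² - 6 - 6 = 1 - 12 ≡ 8; y = λ·(6 - 8) - 13 ≡ 4. → (8, 4)
3P: (8, 4) + (6, 13). λ = (13 - 4)/(6 - 8) ≡ 9/17 mod 19. 17⁻¹ ≡ 9 (mod 19), so λ ≡ 5.
  x = λ² - 8 - 6 = 25 - 14 ≡ 11; y = λ·(8 - 11) - 4 ≡ 0. → (11, 0)
4P: (11, 0) + (6, 13). λ = (13 - 0)/(6 - 11) ≡ 13/14 mod 19. 14⁻¹ ≡ 15 (mod 19), so λ ≡ 5.
  x = λ² - 11 - 6 = 25 - 17 ≡ 8; y = λ·(11 - 8) - 0 ≡ 15. → (8, 15)
5P: (8, 15) + (6, 13). λ = (13 - 15)/(6 - 8) ≡ 17/17 mod 19. 17⁻¹ ≡ 9 (mod 19), so λ ≡ 1.
  x = λ² - 8 - 6 = 1 - 14 ≡ 6; y = λ·(8 - 6) - 15 ≡ 6. → (6, 6)
6P: (6, 6) + (6, 13): same x and y₁ ≡ -y₂, so the sum is 𝒪.
6P = 𝒪, so the order is 6.

6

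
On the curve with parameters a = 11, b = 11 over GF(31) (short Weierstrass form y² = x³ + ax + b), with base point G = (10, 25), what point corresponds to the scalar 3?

Repeated addition: build up to 3G.
2G: tangent at (10, 25): λ = (3·10² + 11)/(2·25) ≡ 1/19. 19⁻¹ ≡ 18 (mod 31), so λ ≡ 1·18 ≡ 18.
  x = λ² - 10 - 10 = 324 - 20 ≡ 25; y = λ·(10 - 25) - 25 ≡ 15. → (25, 15)
3G: (25, 15) + (10, 25). λ = (25 - 15)/(10 - 25) ≡ 10/16 mod 31. 16⁻¹ ≡ 2 (mod 31), so λ ≡ 20.
  x = λ² - 25 - 10 = 400 - 35 ≡ 24; y = λ·(25 - 24) - 15 ≡ 5. → (24, 5)

(24, 5)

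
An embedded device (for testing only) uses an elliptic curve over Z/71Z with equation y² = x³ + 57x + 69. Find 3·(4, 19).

(18, 18)

Write G = (4, 19).
Repeated addition: build up to 3G.
2G: tangent at (4, 19): λ = (3·4² + 57)/(2·19) ≡ 34/38. 38⁻¹ ≡ 43 (mod 71), so λ ≡ 34·43 ≡ 42.
  x = λ² - 4 - 4 = 1764 - 8 ≡ 52; y = λ·(4 - 52) - 19 ≡ 24. → (52, 24)
3G: (52, 24) + (4, 19). λ = (19 - 24)/(4 - 52) ≡ 66/23 mod 71. 23⁻¹ ≡ 34 (mod 71) since 23·34 = 782 ≡ 1, so λ ≡ 43.
  x = λ² - 52 - 4 = 1849 - 56 ≡ 18; y = λ·(52 - 18) - 24 ≡ 18. → (18, 18)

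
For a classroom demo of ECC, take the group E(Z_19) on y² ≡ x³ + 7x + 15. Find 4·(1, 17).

Write G = (1, 17).
Double-and-add on 4 = (100)₂. Start with G = (1, 17) for the leading 1-bit.
double: tangent at (1, 17): λ = (3·1² + 7)/(2·17) ≡ 10/15. 15⁻¹ ≡ 14 (mod 19), so λ ≡ 10·14 ≡ 7.
  x = λ² - 1 - 1 = 49 - 2 ≡ 9; y = λ·(1 - 9) - 17 ≡ 3. → (9, 3)
double: tangent at (9, 3): λ = (3·9² + 7)/(2·3) ≡ 3/6. 6⁻¹ ≡ 16 (mod 19), so λ ≡ 3·16 ≡ 10.
  x = λ² - 9 - 9 = 100 - 18 ≡ 6; y = λ·(9 - 6) - 3 ≡ 8. → (6, 8)

(6, 8)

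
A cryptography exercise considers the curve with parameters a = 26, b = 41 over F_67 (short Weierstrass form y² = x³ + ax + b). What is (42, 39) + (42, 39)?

(38, 31)

tangent at (42, 39): λ = (3·42² + 26)/(2·39) ≡ 25/11. 11⁻¹ ≡ 61 (mod 67) since 11·61 = 671 ≡ 1, so λ ≡ 25·61 ≡ 51.
  x = λ² - 42 - 42 = 2601 - 84 ≡ 38; y = λ·(42 - 38) - 39 ≡ 31. → (38, 31)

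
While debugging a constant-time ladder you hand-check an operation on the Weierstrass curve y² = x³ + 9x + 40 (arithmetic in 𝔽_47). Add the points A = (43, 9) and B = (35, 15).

(43, 9) + (35, 15). λ = (15 - 9)/(35 - 43) ≡ 6/39 mod 47. 39⁻¹ ≡ 41 (mod 47), so λ ≡ 11.
  x = λ² - 43 - 35 = 121 - 78 ≡ 43; y = λ·(43 - 43) - 9 ≡ 38. → (43, 38)

(43, 38)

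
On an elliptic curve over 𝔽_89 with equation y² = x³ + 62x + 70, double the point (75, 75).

(27, 44)

tangent at (75, 75): λ = (3·75² + 62)/(2·75) ≡ 27/61. 61⁻¹ ≡ 54 (mod 89), so λ ≡ 27·54 ≡ 34.
  x = λ² - 75 - 75 = 1156 - 150 ≡ 27; y = λ·(75 - 27) - 75 ≡ 44. → (27, 44)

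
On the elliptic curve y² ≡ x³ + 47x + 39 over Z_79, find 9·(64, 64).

(55, 27)

Write G = (64, 64).
Double-and-add on 9 = (1001)₂. Start with G = (64, 64) for the leading 1-bit.
double: tangent at (64, 64): λ = (3·64² + 47)/(2·64) ≡ 11/49. 49⁻¹ ≡ 50 (mod 79), so λ ≡ 11·50 ≡ 76.
  x = λ² - 64 - 64 = 5776 - 128 ≡ 39; y = λ·(64 - 39) - 64 ≡ 19. → (39, 19)
double: tangent at (39, 19): λ = (3·39² + 47)/(2·19) ≡ 28/38. 38⁻¹ ≡ 52 (mod 79), so λ ≡ 28·52 ≡ 34.
  x = λ² - 39 - 39 = 1156 - 78 ≡ 51; y = λ·(39 - 51) - 19 ≡ 47. → (51, 47)
double: tangent at (51, 47): λ = (3·51² + 47)/(2·47) ≡ 29/15. 15⁻¹ ≡ 58 (mod 79), so λ ≡ 29·58 ≡ 23.
  x = λ² - 51 - 51 = 529 - 102 ≡ 32; y = λ·(51 - 32) - 47 ≡ 74. → (32, 74)
add G: (32, 74) + (64, 64). λ = (64 - 74)/(64 - 32) ≡ 69/32 mod 79. 32⁻¹ ≡ 42 (mod 79), so λ ≡ 54.
  x = λ² - 32 - 64 = 2916 - 96 ≡ 55; y = λ·(32 - 55) - 74 ≡ 27. → (55, 27)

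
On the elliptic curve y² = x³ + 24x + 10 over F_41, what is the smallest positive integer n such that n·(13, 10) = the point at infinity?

2P: tangent at (13, 10): λ = (3·13² + 24)/(2·10) ≡ 39/20. 20⁻¹ ≡ 39 (mod 41) since 20·39 = 780 ≡ 1, so λ ≡ 39·39 ≡ 4.
  x = λ² - 13 - 13 = 16 - 26 ≡ 31; y = λ·(13 - 31) - 10 ≡ 0. → (31, 0)
3P: (31, 0) + (13, 10). λ = (10 - 0)/(13 - 31) ≡ 10/23 mod 41. 23⁻¹ ≡ 25 (mod 41), so λ ≡ 4.
  x = λ² - 31 - 13 = 16 - 44 ≡ 13; y = λ·(31 - 13) - 0 ≡ 31. → (13, 31)
4P: (13, 31) + (13, 10): same x and y₁ ≡ -y₂, so the sum is the point at infinity.
4P = the point at infinity, so the order is 4.

4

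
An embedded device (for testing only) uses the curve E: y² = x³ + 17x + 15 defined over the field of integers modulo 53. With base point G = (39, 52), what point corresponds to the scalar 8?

Double-and-add on 8 = (1000)₂. Start with G = (39, 52) for the leading 1-bit.
double: tangent at (39, 52): λ = (3·39² + 17)/(2·52) ≡ 22/51. 51⁻¹ ≡ 26 (mod 53), so λ ≡ 22·26 ≡ 42.
  x = λ² - 39 - 39 = 1764 - 78 ≡ 43; y = λ·(39 - 43) - 52 ≡ 45. → (43, 45)
double: tangent at (43, 45): λ = (3·43² + 17)/(2·45) ≡ 52/37. 37⁻¹ ≡ 43 (mod 53), so λ ≡ 52·43 ≡ 10.
  x = λ² - 43 - 43 = 100 - 86 ≡ 14; y = λ·(43 - 14) - 45 ≡ 33. → (14, 33)
double: tangent at (14, 33): λ = (3·14² + 17)/(2·33) ≡ 22/13. 13⁻¹ ≡ 49 (mod 53) since 13·49 = 637 ≡ 1, so λ ≡ 22·49 ≡ 18.
  x = λ² - 14 - 14 = 324 - 28 ≡ 31; y = λ·(14 - 31) - 33 ≡ 32. → (31, 32)

(31, 32)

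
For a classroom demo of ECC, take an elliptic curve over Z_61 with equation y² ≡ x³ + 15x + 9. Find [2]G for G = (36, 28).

(11, 38)

tangent at (36, 28): λ = (3·36² + 15)/(2·28) ≡ 60/56. 56⁻¹ ≡ 12 (mod 61) since 56·12 = 672 ≡ 1, so λ ≡ 60·12 ≡ 49.
  x = λ² - 36 - 36 = 2401 - 72 ≡ 11; y = λ·(36 - 11) - 28 ≡ 38. → (11, 38)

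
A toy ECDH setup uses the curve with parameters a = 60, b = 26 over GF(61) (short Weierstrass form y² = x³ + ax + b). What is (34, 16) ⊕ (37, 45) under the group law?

(36, 46)

(34, 16) + (37, 45). λ = (45 - 16)/(37 - 34) ≡ 29/3 mod 61. 3⁻¹ ≡ 41 (mod 61), so λ ≡ 30.
  x = λ² - 34 - 37 = 900 - 71 ≡ 36; y = λ·(34 - 36) - 16 ≡ 46. → (36, 46)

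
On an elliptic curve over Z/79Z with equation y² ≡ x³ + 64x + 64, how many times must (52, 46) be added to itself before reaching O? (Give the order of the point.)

4

2P: tangent at (52, 46): λ = (3·52² + 64)/(2·46) ≡ 39/13. 13⁻¹ ≡ 73 (mod 79) since 13·73 = 949 ≡ 1, so λ ≡ 39·73 ≡ 3.
  x = λ² - 52 - 52 = 9 - 104 ≡ 63; y = λ·(52 - 63) - 46 ≡ 0. → (63, 0)
3P: (63, 0) + (52, 46). λ = (46 - 0)/(52 - 63) ≡ 46/68 mod 79. 68⁻¹ ≡ 43 (mod 79), so λ ≡ 3.
  x = λ² - 63 - 52 = 9 - 115 ≡ 52; y = λ·(63 - 52) - 0 ≡ 33. → (52, 33)
4P: (52, 33) + (52, 46): same x and y₁ ≡ -y₂, so the sum is O.
4P = O, so the order is 4.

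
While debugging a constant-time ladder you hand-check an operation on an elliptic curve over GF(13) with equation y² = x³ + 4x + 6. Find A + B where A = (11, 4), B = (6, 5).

(8, 11)

(11, 4) + (6, 5). λ = (5 - 4)/(6 - 11) ≡ 1/8 mod 13. 8⁻¹ ≡ 5 (mod 13), so λ ≡ 5.
  x = λ² - 11 - 6 = 25 - 17 ≡ 8; y = λ·(11 - 8) - 4 ≡ 11. → (8, 11)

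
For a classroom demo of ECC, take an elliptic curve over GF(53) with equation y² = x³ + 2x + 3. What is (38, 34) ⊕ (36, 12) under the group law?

(47, 26)

(38, 34) + (36, 12). λ = (12 - 34)/(36 - 38) ≡ 31/51 mod 53. 51⁻¹ ≡ 26 (mod 53) since 51·26 = 1326 ≡ 1, so λ ≡ 11.
  x = λ² - 38 - 36 = 121 - 74 ≡ 47; y = λ·(38 - 47) - 34 ≡ 26. → (47, 26)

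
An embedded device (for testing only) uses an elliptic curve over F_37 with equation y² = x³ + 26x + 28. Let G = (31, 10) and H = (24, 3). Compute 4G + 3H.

(20, 1)

First 4G:
Double-and-add on 4 = (100)₂. Start with G = (31, 10) for the leading 1-bit.
double: tangent at (31, 10): λ = (3·31² + 26)/(2·10) ≡ 23/20. 20⁻¹ ≡ 13 (mod 37), so λ ≡ 23·13 ≡ 3.
  x = λ² - 31 - 31 = 9 - 62 ≡ 21; y = λ·(31 - 21) - 10 ≡ 20. → (21, 20)
double: tangent at (21, 20): λ = (3·21² + 26)/(2·20) ≡ 17/3. 3⁻¹ ≡ 25 (mod 37) since 3·25 = 75 ≡ 1, so λ ≡ 17·25 ≡ 18.
  x = λ² - 21 - 21 = 324 - 42 ≡ 23; y = λ·(21 - 23) - 20 ≡ 18. → (23, 18)
4G = (23, 18).
Next 3H:
Repeated addition: build up to 3H.
2H: tangent at (24, 3): λ = (3·24² + 26)/(2·3) ≡ 15/6. 6⁻¹ ≡ 31 (mod 37), so λ ≡ 15·31 ≡ 21.
  x = λ² - 24 - 24 = 441 - 48 ≡ 23; y = λ·(24 - 23) - 3 ≡ 18. → (23, 18)
3H: (23, 18) + (24, 3). λ = (3 - 18)/(24 - 23) ≡ 22/1 mod 37. 1⁻¹ ≡ 1 (mod 37), so λ ≡ 22.
  x = λ² - 23 - 24 = 484 - 47 ≡ 30; y = λ·(23 - 30) - 18 ≡ 13. → (30, 13)
3H = (30, 13).
Finally 4G + 3H:
(23, 18) + (30, 13). λ = (13 - 18)/(30 - 23) ≡ 32/7 mod 37. 7⁻¹ ≡ 16 (mod 37), so λ ≡ 31.
  x = λ² - 23 - 30 = 961 - 53 ≡ 20; y = λ·(23 - 20) - 18 ≡ 1. → (20, 1)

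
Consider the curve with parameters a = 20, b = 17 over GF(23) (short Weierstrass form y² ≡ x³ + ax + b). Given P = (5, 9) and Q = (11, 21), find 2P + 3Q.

First 2P:
Repeated addition: build up to 2P.
2P: tangent at (5, 9): λ = (3·5² + 20)/(2·9) ≡ 3/18. 18⁻¹ ≡ 9 (mod 23), so λ ≡ 3·9 ≡ 4.
  x = λ² - 5 - 5 = 16 - 10 ≡ 6; y = λ·(5 - 6) - 9 ≡ 10. → (6, 10)
2P = (6, 10).
Next 3Q:
Repeated addition: build up to 3Q.
2Q: tangent at (11, 21): λ = (3·11² + 20)/(2·21) ≡ 15/19. 19⁻¹ ≡ 17 (mod 23) since 19·17 = 323 ≡ 1, so λ ≡ 15·17 ≡ 2.
  x = λ² - 11 - 11 = 4 - 22 ≡ 5; y = λ·(11 - 5) - 21 ≡ 14. → (5, 14)
3Q: (5, 14) + (11, 21). λ = (21 - 14)/(11 - 5) ≡ 7/6 mod 23. 6⁻¹ ≡ 4 (mod 23), so λ ≡ 5.
  x = λ² - 5 - 11 = 25 - 16 ≡ 9; y = λ·(5 - 9) - 14 ≡ 12. → (9, 12)
3Q = (9, 12).
Finally 2P + 3Q:
(6, 10) + (9, 12). λ = (12 - 10)/(9 - 6) ≡ 2/3 mod 23. 3⁻¹ ≡ 8 (mod 23), so λ ≡ 16.
  x = λ² - 6 - 9 = 256 - 15 ≡ 11; y = λ·(6 - 11) - 10 ≡ 2. → (11, 2)

(11, 2)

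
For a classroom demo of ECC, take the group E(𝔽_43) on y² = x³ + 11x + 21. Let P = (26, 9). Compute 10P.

Double-and-add on 10 = (1010)₂. Start with P = (26, 9) for the leading 1-bit.
double: tangent at (26, 9): λ = (3·26² + 11)/(2·9) ≡ 18/18. 18⁻¹ ≡ 12 (mod 43), so λ ≡ 18·12 ≡ 1.
  x = λ² - 26 - 26 = 1 - 52 ≡ 35; y = λ·(26 - 35) - 9 ≡ 25. → (35, 25)
double: tangent at (35, 25): λ = (3·35² + 11)/(2·25) ≡ 31/7. 7⁻¹ ≡ 37 (mod 43), so λ ≡ 31·37 ≡ 29.
  x = λ² - 35 - 35 = 841 - 70 ≡ 40; y = λ·(35 - 40) - 25 ≡ 2. → (40, 2)
add P: (40, 2) + (26, 9). λ = (9 - 2)/(26 - 40) ≡ 7/29 mod 43. 29⁻¹ ≡ 3 (mod 43), so λ ≡ 21.
  x = λ² - 40 - 26 = 441 - 66 ≡ 31; y = λ·(40 - 31) - 2 ≡ 15. → (31, 15)
double: tangent at (31, 15): λ = (3·31² + 11)/(2·15) ≡ 13/30. 30⁻¹ ≡ 33 (mod 43), so λ ≡ 13·33 ≡ 42.
  x = λ² - 31 - 31 = 1764 - 62 ≡ 25; y = λ·(31 - 25) - 15 ≡ 22. → (25, 22)

(25, 22)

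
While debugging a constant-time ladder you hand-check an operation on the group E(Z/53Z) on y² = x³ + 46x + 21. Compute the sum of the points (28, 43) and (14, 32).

(28, 43) + (14, 32). λ = (32 - 43)/(14 - 28) ≡ 42/39 mod 53. 39⁻¹ ≡ 34 (mod 53) since 39·34 = 1326 ≡ 1, so λ ≡ 50.
  x = λ² - 28 - 14 = 2500 - 42 ≡ 20; y = λ·(28 - 20) - 43 ≡ 39. → (20, 39)

(20, 39)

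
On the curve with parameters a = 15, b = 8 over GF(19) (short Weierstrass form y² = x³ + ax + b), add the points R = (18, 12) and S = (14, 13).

(18, 12) + (14, 13). λ = (13 - 12)/(14 - 18) ≡ 1/15 mod 19. 15⁻¹ ≡ 14 (mod 19) since 15·14 = 210 ≡ 1, so λ ≡ 14.
  x = λ² - 18 - 14 = 196 - 32 ≡ 12; y = λ·(18 - 12) - 12 ≡ 15. → (12, 15)

(12, 15)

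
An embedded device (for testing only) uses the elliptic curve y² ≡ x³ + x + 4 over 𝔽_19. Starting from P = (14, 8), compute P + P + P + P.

Double-and-add on 4 = (100)₂. Start with P = (14, 8) for the leading 1-bit.
double: tangent at (14, 8): λ = (3·14² + 1)/(2·8) ≡ 0/16. 16⁻¹ ≡ 6 (mod 19), so λ ≡ 0·6 ≡ 0.
  x = λ² - 14 - 14 = 0 - 28 ≡ 10; y = λ·(14 - 10) - 8 ≡ 11. → (10, 11)
double: tangent at (10, 11): λ = (3·10² + 1)/(2·11) ≡ 16/3. 3⁻¹ ≡ 13 (mod 19) since 3·13 = 39 ≡ 1, so λ ≡ 16·13 ≡ 18.
  x = λ² - 10 - 10 = 324 - 20 ≡ 0; y = λ·(10 - 0) - 11 ≡ 17. → (0, 17)

(0, 17)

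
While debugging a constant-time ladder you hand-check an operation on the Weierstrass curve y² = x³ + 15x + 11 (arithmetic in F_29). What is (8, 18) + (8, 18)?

tangent at (8, 18): λ = (3·8² + 15)/(2·18) ≡ 4/7. 7⁻¹ ≡ 25 (mod 29), so λ ≡ 4·25 ≡ 13.
  x = λ² - 8 - 8 = 169 - 16 ≡ 8; y = λ·(8 - 8) - 18 ≡ 11. → (8, 11)

(8, 11)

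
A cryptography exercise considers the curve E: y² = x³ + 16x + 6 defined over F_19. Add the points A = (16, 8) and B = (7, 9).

(0, 5)

(16, 8) + (7, 9). λ = (9 - 8)/(7 - 16) ≡ 1/10 mod 19. 10⁻¹ ≡ 2 (mod 19) since 10·2 = 20 ≡ 1, so λ ≡ 2.
  x = λ² - 16 - 7 = 4 - 23 ≡ 0; y = λ·(16 - 0) - 8 ≡ 5. → (0, 5)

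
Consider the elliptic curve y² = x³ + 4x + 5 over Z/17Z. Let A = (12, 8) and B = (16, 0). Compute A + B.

(12, 8) + (16, 0). λ = (0 - 8)/(16 - 12) ≡ 9/4 mod 17. 4⁻¹ ≡ 13 (mod 17), so λ ≡ 15.
  x = λ² - 12 - 16 = 225 - 28 ≡ 10; y = λ·(12 - 10) - 8 ≡ 5. → (10, 5)

(10, 5)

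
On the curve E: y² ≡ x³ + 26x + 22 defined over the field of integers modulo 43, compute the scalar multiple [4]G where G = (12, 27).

Double-and-add on 4 = (100)₂. Start with G = (12, 27) for the leading 1-bit.
double: tangent at (12, 27): λ = (3·12² + 26)/(2·27) ≡ 28/11. 11⁻¹ ≡ 4 (mod 43) since 11·4 = 44 ≡ 1, so λ ≡ 28·4 ≡ 26.
  x = λ² - 12 - 12 = 676 - 24 ≡ 7; y = λ·(12 - 7) - 27 ≡ 17. → (7, 17)
double: tangent at (7, 17): λ = (3·7² + 26)/(2·17) ≡ 1/34. 34⁻¹ ≡ 19 (mod 43), so λ ≡ 1·19 ≡ 19.
  x = λ² - 7 - 7 = 361 - 14 ≡ 3; y = λ·(7 - 3) - 17 ≡ 16. → (3, 16)

(3, 16)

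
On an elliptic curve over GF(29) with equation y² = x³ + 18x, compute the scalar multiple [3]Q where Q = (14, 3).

(17, 12)

Repeated addition: build up to 3Q.
2Q: tangent at (14, 3): λ = (3·14² + 18)/(2·3) ≡ 26/6. 6⁻¹ ≡ 5 (mod 29), so λ ≡ 26·5 ≡ 14.
  x = λ² - 14 - 14 = 196 - 28 ≡ 23; y = λ·(14 - 23) - 3 ≡ 16. → (23, 16)
3Q: (23, 16) + (14, 3). λ = (3 - 16)/(14 - 23) ≡ 16/20 mod 29. 20⁻¹ ≡ 16 (mod 29), so λ ≡ 24.
  x = λ² - 23 - 14 = 576 - 37 ≡ 17; y = λ·(23 - 17) - 16 ≡ 12. → (17, 12)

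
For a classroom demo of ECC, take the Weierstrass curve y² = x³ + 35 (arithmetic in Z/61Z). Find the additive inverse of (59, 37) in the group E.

-(59, 37) = (59, -37 mod 61) = (59, 24).

(59, 24)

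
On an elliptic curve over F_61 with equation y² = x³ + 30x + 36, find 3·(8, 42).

Write G = (8, 42).
Repeated addition: build up to 3G.
2G: tangent at (8, 42): λ = (3·8² + 30)/(2·42) ≡ 39/23. 23⁻¹ ≡ 8 (mod 61), so λ ≡ 39·8 ≡ 7.
  x = λ² - 8 - 8 = 49 - 16 ≡ 33; y = λ·(8 - 33) - 42 ≡ 27. → (33, 27)
3G: (33, 27) + (8, 42). λ = (42 - 27)/(8 - 33) ≡ 15/36 mod 61. 36⁻¹ ≡ 39 (mod 61), so λ ≡ 36.
  x = λ² - 33 - 8 = 1296 - 41 ≡ 35; y = λ·(33 - 35) - 27 ≡ 23. → (35, 23)

(35, 23)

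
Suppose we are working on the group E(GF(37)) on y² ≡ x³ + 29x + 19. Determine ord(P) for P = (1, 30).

7

2P: tangent at (1, 30): λ = (3·1² + 29)/(2·30) ≡ 32/23. 23⁻¹ ≡ 29 (mod 37), so λ ≡ 32·29 ≡ 3.
  x = λ² - 1 - 1 = 9 - 2 ≡ 7; y = λ·(1 - 7) - 30 ≡ 26. → (7, 26)
3P: (7, 26) + (1, 30). λ = (30 - 26)/(1 - 7) ≡ 4/31 mod 37. 31⁻¹ ≡ 6 (mod 37), so λ ≡ 24.
  x = λ² - 7 - 1 = 576 - 8 ≡ 13; y = λ·(7 - 13) - 26 ≡ 15. → (13, 15)
4P: (13, 15) + (1, 30). λ = (30 - 15)/(1 - 13) ≡ 15/25 mod 37. 25⁻¹ ≡ 3 (mod 37), so λ ≡ 8.
  x = λ² - 13 - 1 = 64 - 14 ≡ 13; y = λ·(13 - 13) - 15 ≡ 22. → (13, 22)
5P: (13, 22) + (1, 30). λ = (30 - 22)/(1 - 13) ≡ 8/25 mod 37. 25⁻¹ ≡ 3 (mod 37) since 25·3 = 75 ≡ 1, so λ ≡ 24.
  x = λ² - 13 - 1 = 576 - 14 ≡ 7; y = λ·(13 - 7) - 22 ≡ 11. → (7, 11)
6P: (7, 11) + (1, 30). λ = (30 - 11)/(1 - 7) ≡ 19/31 mod 37. 31⁻¹ ≡ 6 (mod 37) since 31·6 = 186 ≡ 1, so λ ≡ 3.
  x = λ² - 7 - 1 = 9 - 8 ≡ 1; y = λ·(7 - 1) - 11 ≡ 7. → (1, 7)
7P: (1, 7) + (1, 30): same x and y₁ ≡ -y₂, so the sum is the point at infinity.
7P = the point at infinity, so the order is 7.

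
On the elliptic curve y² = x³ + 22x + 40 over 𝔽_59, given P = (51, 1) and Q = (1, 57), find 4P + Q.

(22, 32)

First 4P:
Double-and-add on 4 = (100)₂. Start with P = (51, 1) for the leading 1-bit.
double: tangent at (51, 1): λ = (3·51² + 22)/(2·1) ≡ 37/2. 2⁻¹ ≡ 30 (mod 59), so λ ≡ 37·30 ≡ 48.
  x = λ² - 51 - 51 = 2304 - 102 ≡ 19; y = λ·(51 - 19) - 1 ≡ 1. → (19, 1)
double: tangent at (19, 1): λ = (3·19² + 22)/(2·1) ≡ 43/2. 2⁻¹ ≡ 30 (mod 59), so λ ≡ 43·30 ≡ 51.
  x = λ² - 19 - 19 = 2601 - 38 ≡ 26; y = λ·(19 - 26) - 1 ≡ 55. → (26, 55)
4P = (26, 55).
Finally 4P + Q:
(26, 55) + (1, 57). λ = (57 - 55)/(1 - 26) ≡ 2/34 mod 59. 34⁻¹ ≡ 33 (mod 59) since 34·33 = 1122 ≡ 1, so λ ≡ 7.
  x = λ² - 26 - 1 = 49 - 27 ≡ 22; y = λ·(26 - 22) - 55 ≡ 32. → (22, 32)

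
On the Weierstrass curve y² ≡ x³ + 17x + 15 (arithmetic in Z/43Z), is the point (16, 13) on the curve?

y² = 13² ≡ 40; x³ + 17x + 15 = 4383 ≡ 40 (mod 43). 40 = 40.

yes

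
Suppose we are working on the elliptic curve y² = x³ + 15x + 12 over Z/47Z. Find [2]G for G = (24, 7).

tangent at (24, 7): λ = (3·24² + 15)/(2·7) ≡ 4/14. 14⁻¹ ≡ 37 (mod 47), so λ ≡ 4·37 ≡ 7.
  x = λ² - 24 - 24 = 49 - 48 ≡ 1; y = λ·(24 - 1) - 7 ≡ 13. → (1, 13)

(1, 13)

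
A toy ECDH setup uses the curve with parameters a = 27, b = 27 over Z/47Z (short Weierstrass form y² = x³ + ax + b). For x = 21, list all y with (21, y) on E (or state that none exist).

x³ + 27x + 27 = 9855 ≡ 32 (mod 47).
Square roots of 32 mod 47: 19 and 28 (since 19² = 361 ≡ 32).

19, 28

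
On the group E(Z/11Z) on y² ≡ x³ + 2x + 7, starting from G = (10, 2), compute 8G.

(10, 2)

Repeated addition: build up to 8G.
2G: tangent at (10, 2): λ = (3·10² + 2)/(2·2) ≡ 5/4. 4⁻¹ ≡ 3 (mod 11), so λ ≡ 5·3 ≡ 4.
  x = λ² - 10 - 10 = 16 - 20 ≡ 7; y = λ·(10 - 7) - 2 ≡ 10. → (7, 10)
3G: (7, 10) + (10, 2). λ = (2 - 10)/(10 - 7) ≡ 3/3 mod 11. 3⁻¹ ≡ 4 (mod 11) since 3·4 = 12 ≡ 1, so λ ≡ 1.
  x = λ² - 7 - 10 = 1 - 17 ≡ 6; y = λ·(7 - 6) - 10 ≡ 2. → (6, 2)
4G: (6, 2) + (10, 2). λ = (2 - 2)/(10 - 6) ≡ 0/4 mod 11. 4⁻¹ ≡ 3 (mod 11) since 4·3 = 12 ≡ 1, so λ ≡ 0.
  x = λ² - 6 - 10 = 0 - 16 ≡ 6; y = λ·(6 - 6) - 2 ≡ 9. → (6, 9)
5G: (6, 9) + (10, 2). λ = (2 - 9)/(10 - 6) ≡ 4/4 mod 11. 4⁻¹ ≡ 3 (mod 11) since 4·3 = 12 ≡ 1, so λ ≡ 1.
  x = λ² - 6 - 10 = 1 - 16 ≡ 7; y = λ·(6 - 7) - 9 ≡ 1. → (7, 1)
6G: (7, 1) + (10, 2). λ = (2 - 1)/(10 - 7) ≡ 1/3 mod 11. 3⁻¹ ≡ 4 (mod 11) since 3·4 = 12 ≡ 1, so λ ≡ 4.
  x = λ² - 7 - 10 = 16 - 17 ≡ 10; y = λ·(7 - 10) - 1 ≡ 9. → (10, 9)
7G: (10, 9) + (10, 2): same x and y₁ ≡ -y₂, so the sum is 𝒪.
8G: 𝒪 + (10, 2) = (10, 2) (identity).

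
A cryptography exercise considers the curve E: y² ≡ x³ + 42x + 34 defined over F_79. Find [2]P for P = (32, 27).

(40, 12)

tangent at (32, 27): λ = (3·32² + 42)/(2·27) ≡ 33/54. 54⁻¹ ≡ 60 (mod 79), so λ ≡ 33·60 ≡ 5.
  x = λ² - 32 - 32 = 25 - 64 ≡ 40; y = λ·(32 - 40) - 27 ≡ 12. → (40, 12)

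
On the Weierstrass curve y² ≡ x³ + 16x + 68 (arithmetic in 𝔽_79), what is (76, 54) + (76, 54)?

tangent at (76, 54): λ = (3·76² + 16)/(2·54) ≡ 43/29. 29⁻¹ ≡ 30 (mod 79), so λ ≡ 43·30 ≡ 26.
  x = λ² - 76 - 76 = 676 - 152 ≡ 50; y = λ·(76 - 50) - 54 ≡ 69. → (50, 69)

(50, 69)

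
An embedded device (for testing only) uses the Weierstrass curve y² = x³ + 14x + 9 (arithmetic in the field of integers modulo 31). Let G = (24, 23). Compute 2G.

tangent at (24, 23): λ = (3·24² + 14)/(2·23) ≡ 6/15. 15⁻¹ ≡ 29 (mod 31), so λ ≡ 6·29 ≡ 19.
  x = λ² - 24 - 24 = 361 - 48 ≡ 3; y = λ·(24 - 3) - 23 ≡ 4. → (3, 4)

(3, 4)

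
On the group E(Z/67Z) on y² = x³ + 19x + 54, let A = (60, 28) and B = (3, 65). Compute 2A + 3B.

(6, 60)

First 2A:
Repeated addition: build up to 2A.
2A: tangent at (60, 28): λ = (3·60² + 19)/(2·28) ≡ 32/56. 56⁻¹ ≡ 6 (mod 67), so λ ≡ 32·6 ≡ 58.
  x = λ² - 60 - 60 = 3364 - 120 ≡ 28; y = λ·(60 - 28) - 28 ≡ 19. → (28, 19)
2A = (28, 19).
Next 3B:
Repeated addition: build up to 3B.
2B: tangent at (3, 65): λ = (3·3² + 19)/(2·65) ≡ 46/63. 63⁻¹ ≡ 50 (mod 67) since 63·50 = 3150 ≡ 1, so λ ≡ 46·50 ≡ 22.
  x = λ² - 3 - 3 = 484 - 6 ≡ 9; y = λ·(3 - 9) - 65 ≡ 4. → (9, 4)
3B: (9, 4) + (3, 65). λ = (65 - 4)/(3 - 9) ≡ 61/61 mod 67. 61⁻¹ ≡ 11 (mod 67) since 61·11 = 671 ≡ 1, so λ ≡ 1.
  x = λ² - 9 - 3 = 1 - 12 ≡ 56; y = λ·(9 - 56) - 4 ≡ 16. → (56, 16)
3B = (56, 16).
Finally 2A + 3B:
(28, 19) + (56, 16). λ = (16 - 19)/(56 - 28) ≡ 64/28 mod 67. 28⁻¹ ≡ 12 (mod 67), so λ ≡ 31.
  x = λ² - 28 - 56 = 961 - 84 ≡ 6; y = λ·(28 - 6) - 19 ≡ 60. → (6, 60)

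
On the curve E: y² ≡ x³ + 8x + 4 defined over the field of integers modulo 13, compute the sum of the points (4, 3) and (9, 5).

(9, 8)

(4, 3) + (9, 5). λ = (5 - 3)/(9 - 4) ≡ 2/5 mod 13. 5⁻¹ ≡ 8 (mod 13), so λ ≡ 3.
  x = λ² - 4 - 9 = 9 - 13 ≡ 9; y = λ·(4 - 9) - 3 ≡ 8. → (9, 8)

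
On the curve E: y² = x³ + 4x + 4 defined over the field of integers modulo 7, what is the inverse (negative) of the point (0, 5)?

-(0, 5) = (0, -5 mod 7) = (0, 2).

(0, 2)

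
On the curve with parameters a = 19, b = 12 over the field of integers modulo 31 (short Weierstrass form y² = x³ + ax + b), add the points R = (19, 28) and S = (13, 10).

(19, 28) + (13, 10). λ = (10 - 28)/(13 - 19) ≡ 13/25 mod 31. 25⁻¹ ≡ 5 (mod 31), so λ ≡ 3.
  x = λ² - 19 - 13 = 9 - 32 ≡ 8; y = λ·(19 - 8) - 28 ≡ 5. → (8, 5)

(8, 5)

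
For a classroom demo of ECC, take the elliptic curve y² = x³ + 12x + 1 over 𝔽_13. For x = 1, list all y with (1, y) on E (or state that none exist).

1, 12

x³ + 12x + 1 = 14 ≡ 1 (mod 13).
Square roots of 1 mod 13: 1 and 12 (since 1² = 1 ≡ 1).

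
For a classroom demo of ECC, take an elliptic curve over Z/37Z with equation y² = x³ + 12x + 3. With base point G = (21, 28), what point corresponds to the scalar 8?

(21, 28)

Double-and-add on 8 = (1000)₂. Start with G = (21, 28) for the leading 1-bit.
double: tangent at (21, 28): λ = (3·21² + 12)/(2·28) ≡ 3/19. 19⁻¹ ≡ 2 (mod 37), so λ ≡ 3·2 ≡ 6.
  x = λ² - 21 - 21 = 36 - 42 ≡ 31; y = λ·(21 - 31) - 28 ≡ 23. → (31, 23)
double: tangent at (31, 23): λ = (3·31² + 12)/(2·23) ≡ 9/9. 9⁻¹ ≡ 33 (mod 37) since 9·33 = 297 ≡ 1, so λ ≡ 9·33 ≡ 1.
  x = λ² - 31 - 31 = 1 - 62 ≡ 13; y = λ·(31 - 13) - 23 ≡ 32. → (13, 32)
double: tangent at (13, 32): λ = (3·13² + 12)/(2·32) ≡ 1/27. 27⁻¹ ≡ 11 (mod 37), so λ ≡ 1·11 ≡ 11.
  x = λ² - 13 - 13 = 121 - 26 ≡ 21; y = λ·(13 - 21) - 32 ≡ 28. → (21, 28)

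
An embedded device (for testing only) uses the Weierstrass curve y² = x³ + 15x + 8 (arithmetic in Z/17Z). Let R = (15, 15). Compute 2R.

(6, 5)

tangent at (15, 15): λ = (3·15² + 15)/(2·15) ≡ 10/13. 13⁻¹ ≡ 4 (mod 17), so λ ≡ 10·4 ≡ 6.
  x = λ² - 15 - 15 = 36 - 30 ≡ 6; y = λ·(15 - 6) - 15 ≡ 5. → (6, 5)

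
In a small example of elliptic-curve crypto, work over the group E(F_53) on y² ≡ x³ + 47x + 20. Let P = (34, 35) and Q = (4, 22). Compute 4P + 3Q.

(10, 35)

First 4P:
Double-and-add on 4 = (100)₂. Start with P = (34, 35) for the leading 1-bit.
double: tangent at (34, 35): λ = (3·34² + 47)/(2·35) ≡ 17/17. 17⁻¹ ≡ 25 (mod 53), so λ ≡ 17·25 ≡ 1.
  x = λ² - 34 - 34 = 1 - 68 ≡ 39; y = λ·(34 - 39) - 35 ≡ 13. → (39, 13)
double: tangent at (39, 13): λ = (3·39² + 47)/(2·13) ≡ 52/26. 26⁻¹ ≡ 51 (mod 53), so λ ≡ 52·51 ≡ 2.
  x = λ² - 39 - 39 = 4 - 78 ≡ 32; y = λ·(39 - 32) - 13 ≡ 1. → (32, 1)
4P = (32, 1).
Next 3Q:
Repeated addition: build up to 3Q.
2Q: tangent at (4, 22): λ = (3·4² + 47)/(2·22) ≡ 42/44. 44⁻¹ ≡ 47 (mod 53) since 44·47 = 2068 ≡ 1, so λ ≡ 42·47 ≡ 13.
  x = λ² - 4 - 4 = 169 - 8 ≡ 2; y = λ·(4 - 2) - 22 ≡ 4. → (2, 4)
3Q: (2, 4) + (4, 22). λ = (22 - 4)/(4 - 2) ≡ 18/2 mod 53. 2⁻¹ ≡ 27 (mod 53) since 2·27 = 54 ≡ 1, so λ ≡ 9.
  x = λ² - 2 - 4 = 81 - 6 ≡ 22; y = λ·(2 - 22) - 4 ≡ 28. → (22, 28)
3Q = (22, 28).
Finally 4P + 3Q:
(32, 1) + (22, 28). λ = (28 - 1)/(22 - 32) ≡ 27/43 mod 53. 43⁻¹ ≡ 37 (mod 53), so λ ≡ 45.
  x = λ² - 32 - 22 = 2025 - 54 ≡ 10; y = λ·(32 - 10) - 1 ≡ 35. → (10, 35)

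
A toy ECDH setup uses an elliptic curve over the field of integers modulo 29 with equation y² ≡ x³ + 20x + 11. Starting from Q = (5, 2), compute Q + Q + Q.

(2, 1)

Repeated addition: build up to 3Q.
2Q: tangent at (5, 2): λ = (3·5² + 20)/(2·2) ≡ 8/4. 4⁻¹ ≡ 22 (mod 29), so λ ≡ 8·22 ≡ 2.
  x = λ² - 5 - 5 = 4 - 10 ≡ 23; y = λ·(5 - 23) - 2 ≡ 20. → (23, 20)
3Q: (23, 20) + (5, 2). λ = (2 - 20)/(5 - 23) ≡ 11/11 mod 29. 11⁻¹ ≡ 8 (mod 29), so λ ≡ 1.
  x = λ² - 23 - 5 = 1 - 28 ≡ 2; y = λ·(23 - 2) - 20 ≡ 1. → (2, 1)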